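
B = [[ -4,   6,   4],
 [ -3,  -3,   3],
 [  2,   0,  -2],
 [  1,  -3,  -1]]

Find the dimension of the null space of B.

Row reduce to echelon form.
R2 ← R2 − (3/4)·R1: [0, -15/2, 0]
R3 ← R3 + (1/2)·R1: [0, 3, 0]
R4 ← R4 + (1/4)·R1: [0, -3/2, 0]
R3 ← R3 + (2/5)·R2: [0, 0, 0]
R4 ← R4 − (1/5)·R2: [0, 0, 0]
2 nonzero rows, so rank(B) = 2.
B has 3 columns; by rank–nullity, nullity = 3 − 2 = 1.

1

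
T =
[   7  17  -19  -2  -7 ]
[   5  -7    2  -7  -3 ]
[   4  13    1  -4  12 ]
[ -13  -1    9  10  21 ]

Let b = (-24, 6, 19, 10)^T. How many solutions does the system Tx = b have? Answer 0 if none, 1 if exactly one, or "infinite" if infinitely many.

Row reduce the augmented matrix [T | b].
R2 ← R2 − (5/7)·R1: [0, -134/7, 109/7, -39/7, 2, 162/7]
R3 ← R3 − (4/7)·R1: [0, 23/7, 83/7, -20/7, 16, 229/7]
R4 ← R4 + (13/7)·R1: [0, 214/7, -184/7, 44/7, 8, -242/7]
R3 ← R3 + (23/134)·R2: [0, 0, 1947/134, -511/134, 1095/67, 2458/67]
R4 ← R4 + (107/67)·R2: [0, 0, -95/67, -175/67, 750/67, 160/67]
R4 ← R4 + (190/1947)·R3: [0, 0, 0, -5810/1947, 8300/649, 11620/1947]
The echelon form has 4 nonzero rows, and every pivot lies in the first 5 columns, so rank(T) = rank([T|b]) = 4.
The system is consistent.
rank = 4 < 5 unknowns, so there are infinitely many solutions.

infinite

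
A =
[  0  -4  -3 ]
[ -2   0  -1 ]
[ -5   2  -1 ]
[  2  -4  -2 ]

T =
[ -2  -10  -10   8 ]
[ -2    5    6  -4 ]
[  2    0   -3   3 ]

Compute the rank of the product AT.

2

First compute AT:
[[  2, -20, -15,   7],
 [  2,  20,  23, -19],
 [  4,  60,  65, -51],
 [  0, -40, -38,  26]]
Now row reduce the product.
R2 ← R2 − R1: [0, 40, 38, -26]
R3 ← R3 − (2)·R1: [0, 100, 95, -65]
R3 ← R3 − (5/2)·R2: [0, 0, 0, 0]
R4 ← R4 + R2: [0, 0, 0, 0]
2 nonzero rows, so rank(AT) = 2.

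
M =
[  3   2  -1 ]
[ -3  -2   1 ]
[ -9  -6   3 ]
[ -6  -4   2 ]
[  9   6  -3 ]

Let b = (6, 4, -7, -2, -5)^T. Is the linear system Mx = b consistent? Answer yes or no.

no

Row reduce the augmented matrix [M | b].
R2 ← R2 + R1: [0, 0, 0, 10]
R3 ← R3 + (3)·R1: [0, 0, 0, 11]
R4 ← R4 + (2)·R1: [0, 0, 0, 10]
R5 ← R5 − (3)·R1: [0, 0, 0, -23]
R3 ← R3 − (11/10)·R2: [0, 0, 0, 0]
R4 ← R4 − R2: [0, 0, 0, 0]
R5 ← R5 + (23/10)·R2: [0, 0, 0, 0]
The echelon form has 2 nonzero rows; the last pivot sits in the augmented column, so rank(M) = 1 but rank([M|b]) = 2.
Since the ranks differ, the system is inconsistent.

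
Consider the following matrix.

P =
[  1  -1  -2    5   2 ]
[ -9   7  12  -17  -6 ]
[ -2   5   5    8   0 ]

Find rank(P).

3

Row reduce to echelon form.
R2 ← R2 + (9)·R1: [0, -2, -6, 28, 12]
R3 ← R3 + (2)·R1: [0, 3, 1, 18, 4]
R3 ← R3 + (3/2)·R2: [0, 0, -8, 60, 22]
Echelon form has 3 nonzero rows, so rank(P) = 3.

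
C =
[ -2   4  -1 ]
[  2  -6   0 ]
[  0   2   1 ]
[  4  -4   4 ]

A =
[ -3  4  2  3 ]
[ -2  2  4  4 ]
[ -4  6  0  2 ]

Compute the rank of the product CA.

First compute CA:
[[  2,  -6,  12,   8],
 [  6,  -4, -20, -18],
 [ -8,  10,   8,  10],
 [-20,  32,  -8,   4]]
Now row reduce the product.
R2 ← R2 − (3)·R1: [0, 14, -56, -42]
R3 ← R3 + (4)·R1: [0, -14, 56, 42]
R4 ← R4 + (10)·R1: [0, -28, 112, 84]
R3 ← R3 + R2: [0, 0, 0, 0]
R4 ← R4 + (2)·R2: [0, 0, 0, 0]
2 nonzero rows, so rank(CA) = 2.

2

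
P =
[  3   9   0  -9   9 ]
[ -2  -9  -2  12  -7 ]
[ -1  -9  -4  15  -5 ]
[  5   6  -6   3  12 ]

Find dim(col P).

2

Row reduce to echelon form.
R2 ← R2 + (2/3)·R1: [0, -3, -2, 6, -1]
R3 ← R3 + (1/3)·R1: [0, -6, -4, 12, -2]
R4 ← R4 − (5/3)·R1: [0, -9, -6, 18, -3]
R3 ← R3 − (2)·R2: [0, 0, 0, 0, 0]
R4 ← R4 − (3)·R2: [0, 0, 0, 0, 0]
Echelon form has 2 nonzero rows, so rank(P) = 2.
The column space has dimension equal to the rank: 2.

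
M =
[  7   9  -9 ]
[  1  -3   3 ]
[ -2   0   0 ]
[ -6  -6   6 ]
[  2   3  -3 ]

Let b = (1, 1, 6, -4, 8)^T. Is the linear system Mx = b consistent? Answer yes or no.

Row reduce the augmented matrix [M | b].
R2 ← R2 − (1/7)·R1: [0, -30/7, 30/7, 6/7]
R3 ← R3 + (2/7)·R1: [0, 18/7, -18/7, 44/7]
R4 ← R4 + (6/7)·R1: [0, 12/7, -12/7, -22/7]
R5 ← R5 − (2/7)·R1: [0, 3/7, -3/7, 54/7]
R3 ← R3 + (3/5)·R2: [0, 0, 0, 34/5]
R4 ← R4 + (2/5)·R2: [0, 0, 0, -14/5]
R5 ← R5 + (1/10)·R2: [0, 0, 0, 39/5]
R4 ← R4 + (7/17)·R3: [0, 0, 0, 0]
R5 ← R5 − (39/34)·R3: [0, 0, 0, 0]
The echelon form has 3 nonzero rows; the last pivot sits in the augmented column, so rank(M) = 2 but rank([M|b]) = 3.
Since the ranks differ, the system is inconsistent.

no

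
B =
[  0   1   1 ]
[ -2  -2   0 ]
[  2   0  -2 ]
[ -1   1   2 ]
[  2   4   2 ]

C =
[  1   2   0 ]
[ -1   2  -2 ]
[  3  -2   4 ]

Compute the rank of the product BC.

First compute BC:
[[  2,   0,   2],
 [  0,  -8,   4],
 [ -4,   8,  -8],
 [  4,  -4,   6],
 [  4,   8,   0]]
Now row reduce the product.
R3 ← R3 + (2)·R1: [0, 8, -4]
R4 ← R4 − (2)·R1: [0, -4, 2]
R5 ← R5 − (2)·R1: [0, 8, -4]
R3 ← R3 + R2: [0, 0, 0]
R4 ← R4 − (1/2)·R2: [0, 0, 0]
R5 ← R5 + R2: [0, 0, 0]
2 nonzero rows, so rank(BC) = 2.

2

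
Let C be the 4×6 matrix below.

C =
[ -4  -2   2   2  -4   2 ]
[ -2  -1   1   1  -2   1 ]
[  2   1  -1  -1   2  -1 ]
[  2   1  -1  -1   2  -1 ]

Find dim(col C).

1

Row reduce to echelon form.
R2 ← R2 − (1/2)·R1: [0, 0, 0, 0, 0, 0]
R3 ← R3 + (1/2)·R1: [0, 0, 0, 0, 0, 0]
R4 ← R4 + (1/2)·R1: [0, 0, 0, 0, 0, 0]
Echelon form has 1 nonzero row, so rank(C) = 1.
The column space has dimension equal to the rank: 1.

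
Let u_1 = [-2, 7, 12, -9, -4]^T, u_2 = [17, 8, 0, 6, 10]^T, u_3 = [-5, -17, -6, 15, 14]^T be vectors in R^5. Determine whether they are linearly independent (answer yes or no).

yes

Form the matrix with these vectors as rows and row reduce.
R2 ← R2 + (17/2)·R1: [0, 135/2, 102, -141/2, -24]
R3 ← R3 − (5/2)·R1: [0, -69/2, -36, 75/2, 24]
R3 ← R3 + (23/45)·R2: [0, 0, 242/15, 22/15, 176/15]
3 nonzero rows, so the 3 vectors span a space of dimension 3.
Since 3 = 3, the vectors are linearly independent.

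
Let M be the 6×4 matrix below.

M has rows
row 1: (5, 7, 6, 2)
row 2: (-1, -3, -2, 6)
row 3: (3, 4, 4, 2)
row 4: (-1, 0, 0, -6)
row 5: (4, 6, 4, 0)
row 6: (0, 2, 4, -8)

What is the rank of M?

Row reduce to echelon form.
R2 ← R2 + (1/5)·R1: [0, -8/5, -4/5, 32/5]
R3 ← R3 − (3/5)·R1: [0, -1/5, 2/5, 4/5]
R4 ← R4 + (1/5)·R1: [0, 7/5, 6/5, -28/5]
R5 ← R5 − (4/5)·R1: [0, 2/5, -4/5, -8/5]
R3 ← R3 − (1/8)·R2: [0, 0, 1/2, 0]
R4 ← R4 + (7/8)·R2: [0, 0, 1/2, 0]
R5 ← R5 + (1/4)·R2: [0, 0, -1, 0]
R6 ← R6 + (5/4)·R2: [0, 0, 3, 0]
R4 ← R4 − R3: [0, 0, 0, 0]
R5 ← R5 + (2)·R3: [0, 0, 0, 0]
R6 ← R6 − (6)·R3: [0, 0, 0, 0]
Echelon form has 3 nonzero rows, so rank(M) = 3.

3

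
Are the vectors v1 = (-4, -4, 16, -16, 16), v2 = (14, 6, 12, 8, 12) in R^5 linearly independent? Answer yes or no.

Form the matrix with these vectors as rows and row reduce.
R2 ← R2 + (7/2)·R1: [0, -8, 68, -48, 68]
2 nonzero rows, so the 2 vectors span a space of dimension 2.
Since 2 = 2, the vectors are linearly independent.

yes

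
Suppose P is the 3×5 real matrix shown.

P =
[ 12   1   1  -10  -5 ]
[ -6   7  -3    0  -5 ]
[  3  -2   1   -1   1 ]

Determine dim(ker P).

3

Row reduce to echelon form.
R2 ← R2 + (1/2)·R1: [0, 15/2, -5/2, -5, -15/2]
R3 ← R3 − (1/4)·R1: [0, -9/4, 3/4, 3/2, 9/4]
R3 ← R3 + (3/10)·R2: [0, 0, 0, 0, 0]
2 nonzero rows, so rank(P) = 2.
P has 5 columns; by rank–nullity, nullity = 5 − 2 = 3.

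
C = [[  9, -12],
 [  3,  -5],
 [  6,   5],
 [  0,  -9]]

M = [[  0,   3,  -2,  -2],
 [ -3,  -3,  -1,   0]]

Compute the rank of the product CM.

First compute CM:
[[ 36,  63,  -6, -18],
 [ 15,  24,  -1,  -6],
 [-15,   3, -17, -12],
 [ 27,  27,   9,   0]]
Now row reduce the product.
R2 ← R2 − (5/12)·R1: [0, -9/4, 3/2, 3/2]
R3 ← R3 + (5/12)·R1: [0, 117/4, -39/2, -39/2]
R4 ← R4 − (3/4)·R1: [0, -81/4, 27/2, 27/2]
R3 ← R3 + (13)·R2: [0, 0, 0, 0]
R4 ← R4 − (9)·R2: [0, 0, 0, 0]
2 nonzero rows, so rank(CM) = 2.

2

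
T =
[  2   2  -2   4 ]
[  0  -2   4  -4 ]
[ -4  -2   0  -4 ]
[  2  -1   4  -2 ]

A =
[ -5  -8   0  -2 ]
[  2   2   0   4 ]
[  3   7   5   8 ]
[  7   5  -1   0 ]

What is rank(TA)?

2

First compute TA:
[[ 16,  -6, -14, -12],
 [-20,   4,  24,  24],
 [-12,   8,   4,   0],
 [-14,   0,  22,  24]]
Now row reduce the product.
R2 ← R2 + (5/4)·R1: [0, -7/2, 13/2, 9]
R3 ← R3 + (3/4)·R1: [0, 7/2, -13/2, -9]
R4 ← R4 + (7/8)·R1: [0, -21/4, 39/4, 27/2]
R3 ← R3 + R2: [0, 0, 0, 0]
R4 ← R4 − (3/2)·R2: [0, 0, 0, 0]
2 nonzero rows, so rank(TA) = 2.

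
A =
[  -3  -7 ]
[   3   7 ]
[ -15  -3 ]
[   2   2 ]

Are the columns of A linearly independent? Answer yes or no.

Row reduce A to echelon form.
R2 ← R2 + R1: [0, 0]
R3 ← R3 − (5)·R1: [0, 32]
R4 ← R4 + (2/3)·R1: [0, -8/3]
Swap R2 ↔ R3
R4 ← R4 + (1/12)·R2: [0, 0]
2 pivots among 2 columns.
Every column is a pivot column, so the columns are linearly independent.

yes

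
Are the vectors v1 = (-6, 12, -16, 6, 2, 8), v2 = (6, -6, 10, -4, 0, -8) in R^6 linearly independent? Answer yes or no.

Form the matrix with these vectors as rows and row reduce.
R2 ← R2 + R1: [0, 6, -6, 2, 2, 0]
2 nonzero rows, so the 2 vectors span a space of dimension 2.
Since 2 = 2, the vectors are linearly independent.

yes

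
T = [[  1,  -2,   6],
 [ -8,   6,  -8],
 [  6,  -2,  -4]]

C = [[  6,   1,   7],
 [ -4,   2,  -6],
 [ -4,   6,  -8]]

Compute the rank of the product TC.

2

First compute TC:
[[-10,  33, -29],
 [-40, -44, -28],
 [ 60, -22,  86]]
Now row reduce the product.
R2 ← R2 − (4)·R1: [0, -176, 88]
R3 ← R3 + (6)·R1: [0, 176, -88]
R3 ← R3 + R2: [0, 0, 0]
2 nonzero rows, so rank(TC) = 2.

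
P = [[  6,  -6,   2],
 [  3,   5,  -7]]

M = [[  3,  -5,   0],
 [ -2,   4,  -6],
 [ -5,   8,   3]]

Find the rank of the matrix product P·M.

First compute PM:
[[ 20, -38,  42],
 [ 34, -51, -51]]
Now row reduce the product.
R2 ← R2 − (17/10)·R1: [0, 68/5, -612/5]
2 nonzero rows, so rank(PM) = 2.

2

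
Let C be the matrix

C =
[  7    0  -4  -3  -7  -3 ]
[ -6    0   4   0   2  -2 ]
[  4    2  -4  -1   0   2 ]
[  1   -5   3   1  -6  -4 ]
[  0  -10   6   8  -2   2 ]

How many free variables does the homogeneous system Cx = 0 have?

3

Row reduce to echelon form.
R2 ← R2 + (6/7)·R1: [0, 0, 4/7, -18/7, -4, -32/7]
R3 ← R3 − (4/7)·R1: [0, 2, -12/7, 5/7, 4, 26/7]
R4 ← R4 − (1/7)·R1: [0, -5, 25/7, 10/7, -5, -25/7]
Swap R2 ↔ R3
R4 ← R4 + (5/2)·R2: [0, 0, -5/7, 45/14, 5, 40/7]
R5 ← R5 + (5)·R2: [0, 0, -18/7, 81/7, 18, 144/7]
R4 ← R4 + (5/4)·R3: [0, 0, 0, 0, 0, 0]
R5 ← R5 + (9/2)·R3: [0, 0, 0, 0, 0, 0]
3 nonzero rows, so rank(C) = 3.
C has 6 columns; by rank–nullity, nullity = 6 − 3 = 3.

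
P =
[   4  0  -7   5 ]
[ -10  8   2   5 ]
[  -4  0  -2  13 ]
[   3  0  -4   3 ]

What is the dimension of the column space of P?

4

Row reduce to echelon form.
R2 ← R2 + (5/2)·R1: [0, 8, -31/2, 35/2]
R3 ← R3 + R1: [0, 0, -9, 18]
R4 ← R4 − (3/4)·R1: [0, 0, 5/4, -3/4]
R4 ← R4 + (5/36)·R3: [0, 0, 0, 7/4]
Echelon form has 4 nonzero rows, so rank(P) = 4.
The column space has dimension equal to the rank: 4.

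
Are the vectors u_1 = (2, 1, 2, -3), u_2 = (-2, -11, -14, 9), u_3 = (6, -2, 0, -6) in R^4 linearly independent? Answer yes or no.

no

Form the matrix with these vectors as rows and row reduce.
R2 ← R2 + R1: [0, -10, -12, 6]
R3 ← R3 − (3)·R1: [0, -5, -6, 3]
R3 ← R3 − (1/2)·R2: [0, 0, 0, 0]
2 nonzero rows, so the 3 vectors span a space of dimension 2.
Since 2 < 3, the vectors are linearly dependent.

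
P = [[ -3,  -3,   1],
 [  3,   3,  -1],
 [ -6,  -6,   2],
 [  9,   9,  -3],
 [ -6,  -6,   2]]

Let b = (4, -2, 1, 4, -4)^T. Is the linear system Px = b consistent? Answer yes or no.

Row reduce the augmented matrix [P | b].
R2 ← R2 + R1: [0, 0, 0, 2]
R3 ← R3 − (2)·R1: [0, 0, 0, -7]
R4 ← R4 + (3)·R1: [0, 0, 0, 16]
R5 ← R5 − (2)·R1: [0, 0, 0, -12]
R3 ← R3 + (7/2)·R2: [0, 0, 0, 0]
R4 ← R4 − (8)·R2: [0, 0, 0, 0]
R5 ← R5 + (6)·R2: [0, 0, 0, 0]
The echelon form has 2 nonzero rows; the last pivot sits in the augmented column, so rank(P) = 1 but rank([P|b]) = 2.
Since the ranks differ, the system is inconsistent.

no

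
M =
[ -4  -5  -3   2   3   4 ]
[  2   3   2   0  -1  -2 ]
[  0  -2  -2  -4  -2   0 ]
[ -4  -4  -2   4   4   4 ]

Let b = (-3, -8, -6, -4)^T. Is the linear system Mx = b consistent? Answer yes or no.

no

Row reduce the augmented matrix [M | b].
R2 ← R2 + (1/2)·R1: [0, 1/2, 1/2, 1, 1/2, 0, -19/2]
R4 ← R4 − R1: [0, 1, 1, 2, 1, 0, -1]
R3 ← R3 + (4)·R2: [0, 0, 0, 0, 0, 0, -44]
R4 ← R4 − (2)·R2: [0, 0, 0, 0, 0, 0, 18]
R4 ← R4 + (9/22)·R3: [0, 0, 0, 0, 0, 0, 0]
The echelon form has 3 nonzero rows; the last pivot sits in the augmented column, so rank(M) = 2 but rank([M|b]) = 3.
Since the ranks differ, the system is inconsistent.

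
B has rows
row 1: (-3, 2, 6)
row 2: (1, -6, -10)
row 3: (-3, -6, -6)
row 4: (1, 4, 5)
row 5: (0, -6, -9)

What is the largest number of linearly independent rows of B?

2

Row reduce to echelon form.
R2 ← R2 + (1/3)·R1: [0, -16/3, -8]
R3 ← R3 − R1: [0, -8, -12]
R4 ← R4 + (1/3)·R1: [0, 14/3, 7]
R3 ← R3 − (3/2)·R2: [0, 0, 0]
R4 ← R4 + (7/8)·R2: [0, 0, 0]
R5 ← R5 − (9/8)·R2: [0, 0, 0]
Echelon form has 2 nonzero rows, so rank(B) = 2.
The rank gives the maximum number of linearly independent rows: 2.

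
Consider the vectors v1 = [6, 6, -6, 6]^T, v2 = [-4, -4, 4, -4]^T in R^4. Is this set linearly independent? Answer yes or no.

no

Form the matrix with these vectors as rows and row reduce.
R2 ← R2 + (2/3)·R1: [0, 0, 0, 0]
1 nonzero row, so the 2 vectors span a space of dimension 1.
Since 1 < 2, the vectors are linearly dependent.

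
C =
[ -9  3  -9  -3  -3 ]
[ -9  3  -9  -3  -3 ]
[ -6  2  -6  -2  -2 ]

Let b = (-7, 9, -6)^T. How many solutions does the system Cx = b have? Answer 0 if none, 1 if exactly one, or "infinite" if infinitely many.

Row reduce the augmented matrix [C | b].
R2 ← R2 − R1: [0, 0, 0, 0, 0, 16]
R3 ← R3 − (2/3)·R1: [0, 0, 0, 0, 0, -4/3]
R3 ← R3 + (1/12)·R2: [0, 0, 0, 0, 0, 0]
The echelon form has 2 nonzero rows; the last pivot sits in the augmented column, so rank(C) = 1 but rank([C|b]) = 2.
Since the ranks differ, the system is inconsistent.
It has no solutions.

0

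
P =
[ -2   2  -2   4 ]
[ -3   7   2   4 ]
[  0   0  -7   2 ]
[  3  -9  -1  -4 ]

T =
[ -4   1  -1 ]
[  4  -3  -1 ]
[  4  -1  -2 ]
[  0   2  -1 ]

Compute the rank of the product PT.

First compute PT:
[[  8,   2,   0],
 [ 48, -18, -12],
 [-28,  11,  12],
 [-52,  23,  12]]
Now row reduce the product.
R2 ← R2 − (6)·R1: [0, -30, -12]
R3 ← R3 + (7/2)·R1: [0, 18, 12]
R4 ← R4 + (13/2)·R1: [0, 36, 12]
R3 ← R3 + (3/5)·R2: [0, 0, 24/5]
R4 ← R4 + (6/5)·R2: [0, 0, -12/5]
R4 ← R4 + (1/2)·R3: [0, 0, 0]
3 nonzero rows, so rank(PT) = 3.

3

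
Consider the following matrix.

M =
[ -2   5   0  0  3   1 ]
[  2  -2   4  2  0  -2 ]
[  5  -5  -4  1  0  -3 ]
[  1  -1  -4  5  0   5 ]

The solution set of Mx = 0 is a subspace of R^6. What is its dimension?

2

Row reduce to echelon form.
R2 ← R2 + R1: [0, 3, 4, 2, 3, -1]
R3 ← R3 + (5/2)·R1: [0, 15/2, -4, 1, 15/2, -1/2]
R4 ← R4 + (1/2)·R1: [0, 3/2, -4, 5, 3/2, 11/2]
R3 ← R3 − (5/2)·R2: [0, 0, -14, -4, 0, 2]
R4 ← R4 − (1/2)·R2: [0, 0, -6, 4, 0, 6]
R4 ← R4 − (3/7)·R3: [0, 0, 0, 40/7, 0, 36/7]
4 nonzero rows, so rank(M) = 4.
M has 6 columns; by rank–nullity, nullity = 6 − 4 = 2.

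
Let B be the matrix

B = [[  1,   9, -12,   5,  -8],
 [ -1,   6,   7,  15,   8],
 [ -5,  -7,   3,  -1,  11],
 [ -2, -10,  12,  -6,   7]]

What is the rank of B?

Row reduce to echelon form.
R2 ← R2 + R1: [0, 15, -5, 20, 0]
R3 ← R3 + (5)·R1: [0, 38, -57, 24, -29]
R4 ← R4 + (2)·R1: [0, 8, -12, 4, -9]
R3 ← R3 − (38/15)·R2: [0, 0, -133/3, -80/3, -29]
R4 ← R4 − (8/15)·R2: [0, 0, -28/3, -20/3, -9]
R4 ← R4 − (4/19)·R3: [0, 0, 0, -20/19, -55/19]
Echelon form has 4 nonzero rows, so rank(B) = 4.

4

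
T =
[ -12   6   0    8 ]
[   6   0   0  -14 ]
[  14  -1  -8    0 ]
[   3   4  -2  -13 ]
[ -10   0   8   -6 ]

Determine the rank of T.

3

Row reduce to echelon form.
R2 ← R2 + (1/2)·R1: [0, 3, 0, -10]
R3 ← R3 + (7/6)·R1: [0, 6, -8, 28/3]
R4 ← R4 + (1/4)·R1: [0, 11/2, -2, -11]
R5 ← R5 − (5/6)·R1: [0, -5, 8, -38/3]
R3 ← R3 − (2)·R2: [0, 0, -8, 88/3]
R4 ← R4 − (11/6)·R2: [0, 0, -2, 22/3]
R5 ← R5 + (5/3)·R2: [0, 0, 8, -88/3]
R4 ← R4 − (1/4)·R3: [0, 0, 0, 0]
R5 ← R5 + R3: [0, 0, 0, 0]
Echelon form has 3 nonzero rows, so rank(T) = 3.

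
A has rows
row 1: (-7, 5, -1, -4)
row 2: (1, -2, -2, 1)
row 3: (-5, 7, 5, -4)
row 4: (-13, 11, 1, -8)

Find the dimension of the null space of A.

2

Row reduce to echelon form.
R2 ← R2 + (1/7)·R1: [0, -9/7, -15/7, 3/7]
R3 ← R3 − (5/7)·R1: [0, 24/7, 40/7, -8/7]
R4 ← R4 − (13/7)·R1: [0, 12/7, 20/7, -4/7]
R3 ← R3 + (8/3)·R2: [0, 0, 0, 0]
R4 ← R4 + (4/3)·R2: [0, 0, 0, 0]
2 nonzero rows, so rank(A) = 2.
A has 4 columns; by rank–nullity, nullity = 4 − 2 = 2.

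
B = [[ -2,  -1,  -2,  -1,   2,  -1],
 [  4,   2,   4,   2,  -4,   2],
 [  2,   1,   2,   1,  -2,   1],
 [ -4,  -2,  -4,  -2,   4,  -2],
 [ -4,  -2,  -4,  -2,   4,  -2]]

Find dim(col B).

Row reduce to echelon form.
R2 ← R2 + (2)·R1: [0, 0, 0, 0, 0, 0]
R3 ← R3 + R1: [0, 0, 0, 0, 0, 0]
R4 ← R4 − (2)·R1: [0, 0, 0, 0, 0, 0]
R5 ← R5 − (2)·R1: [0, 0, 0, 0, 0, 0]
Echelon form has 1 nonzero row, so rank(B) = 1.
The column space has dimension equal to the rank: 1.

1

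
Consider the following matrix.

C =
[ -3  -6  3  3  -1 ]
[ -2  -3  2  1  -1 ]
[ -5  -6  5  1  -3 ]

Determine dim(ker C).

Row reduce to echelon form.
R2 ← R2 − (2/3)·R1: [0, 1, 0, -1, -1/3]
R3 ← R3 − (5/3)·R1: [0, 4, 0, -4, -4/3]
R3 ← R3 − (4)·R2: [0, 0, 0, 0, 0]
2 nonzero rows, so rank(C) = 2.
C has 5 columns; by rank–nullity, nullity = 5 − 2 = 3.

3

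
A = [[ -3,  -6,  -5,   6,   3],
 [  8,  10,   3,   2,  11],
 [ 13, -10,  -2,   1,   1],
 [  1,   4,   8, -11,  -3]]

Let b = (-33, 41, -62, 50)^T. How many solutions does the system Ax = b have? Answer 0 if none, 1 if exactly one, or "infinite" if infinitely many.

infinite

Row reduce the augmented matrix [A | b].
R2 ← R2 + (8/3)·R1: [0, -6, -31/3, 18, 19, -47]
R3 ← R3 + (13/3)·R1: [0, -36, -71/3, 27, 14, -205]
R4 ← R4 + (1/3)·R1: [0, 2, 19/3, -9, -2, 39]
R3 ← R3 − (6)·R2: [0, 0, 115/3, -81, -100, 77]
R4 ← R4 + (1/3)·R2: [0, 0, 26/9, -3, 13/3, 70/3]
R4 ← R4 − (26/345)·R3: [0, 0, 0, 357/115, 273/23, 2016/115]
The echelon form has 4 nonzero rows, and every pivot lies in the first 5 columns, so rank(A) = rank([A|b]) = 4.
The system is consistent.
rank = 4 < 5 unknowns, so there are infinitely many solutions.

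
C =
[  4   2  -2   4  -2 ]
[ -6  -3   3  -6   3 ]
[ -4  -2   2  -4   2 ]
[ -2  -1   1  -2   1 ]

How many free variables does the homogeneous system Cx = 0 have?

Row reduce to echelon form.
R2 ← R2 + (3/2)·R1: [0, 0, 0, 0, 0]
R3 ← R3 + R1: [0, 0, 0, 0, 0]
R4 ← R4 + (1/2)·R1: [0, 0, 0, 0, 0]
1 nonzero row, so rank(C) = 1.
C has 5 columns; by rank–nullity, nullity = 5 − 1 = 4.

4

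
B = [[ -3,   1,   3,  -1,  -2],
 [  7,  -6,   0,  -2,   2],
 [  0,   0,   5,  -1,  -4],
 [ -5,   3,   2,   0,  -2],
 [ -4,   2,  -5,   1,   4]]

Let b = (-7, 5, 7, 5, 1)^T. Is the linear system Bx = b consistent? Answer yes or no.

Row reduce the augmented matrix [B | b].
R2 ← R2 + (7/3)·R1: [0, -11/3, 7, -13/3, -8/3, -34/3]
R4 ← R4 − (5/3)·R1: [0, 4/3, -3, 5/3, 4/3, 50/3]
R5 ← R5 − (4/3)·R1: [0, 2/3, -9, 7/3, 20/3, 31/3]
R4 ← R4 + (4/11)·R2: [0, 0, -5/11, 1/11, 4/11, 138/11]
R5 ← R5 + (2/11)·R2: [0, 0, -85/11, 17/11, 68/11, 91/11]
R4 ← R4 + (1/11)·R3: [0, 0, 0, 0, 0, 145/11]
R5 ← R5 + (17/11)·R3: [0, 0, 0, 0, 0, 210/11]
R5 ← R5 − (42/29)·R4: [0, 0, 0, 0, 0, 0]
The echelon form has 4 nonzero rows; the last pivot sits in the augmented column, so rank(B) = 3 but rank([B|b]) = 4.
Since the ranks differ, the system is inconsistent.

no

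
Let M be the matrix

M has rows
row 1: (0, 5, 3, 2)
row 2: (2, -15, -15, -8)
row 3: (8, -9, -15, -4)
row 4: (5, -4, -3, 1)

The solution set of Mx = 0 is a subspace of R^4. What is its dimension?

1

Row reduce to echelon form.
Swap R1 ↔ R2
R3 ← R3 − (4)·R1: [0, 51, 45, 28]
R4 ← R4 − (5/2)·R1: [0, 67/2, 69/2, 21]
R3 ← R3 − (51/5)·R2: [0, 0, 72/5, 38/5]
R4 ← R4 − (67/10)·R2: [0, 0, 72/5, 38/5]
R4 ← R4 − R3: [0, 0, 0, 0]
3 nonzero rows, so rank(M) = 3.
M has 4 columns; by rank–nullity, nullity = 4 − 3 = 1.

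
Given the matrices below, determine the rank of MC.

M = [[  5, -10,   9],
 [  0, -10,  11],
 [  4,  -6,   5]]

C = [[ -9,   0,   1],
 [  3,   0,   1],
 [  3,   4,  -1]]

2

First compute MC:
[[-48,  36, -14],
 [  3,  44, -21],
 [-39,  20,  -7]]
Now row reduce the product.
R2 ← R2 + (1/16)·R1: [0, 185/4, -175/8]
R3 ← R3 − (13/16)·R1: [0, -37/4, 35/8]
R3 ← R3 + (1/5)·R2: [0, 0, 0]
2 nonzero rows, so rank(MC) = 2.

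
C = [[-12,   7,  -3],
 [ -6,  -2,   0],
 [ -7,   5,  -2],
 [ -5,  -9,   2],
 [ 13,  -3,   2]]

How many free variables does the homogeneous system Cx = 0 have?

Row reduce to echelon form.
R2 ← R2 − (1/2)·R1: [0, -11/2, 3/2]
R3 ← R3 − (7/12)·R1: [0, 11/12, -1/4]
R4 ← R4 − (5/12)·R1: [0, -143/12, 13/4]
R5 ← R5 + (13/12)·R1: [0, 55/12, -5/4]
R3 ← R3 + (1/6)·R2: [0, 0, 0]
R4 ← R4 − (13/6)·R2: [0, 0, 0]
R5 ← R5 + (5/6)·R2: [0, 0, 0]
2 nonzero rows, so rank(C) = 2.
C has 3 columns; by rank–nullity, nullity = 3 − 2 = 1.

1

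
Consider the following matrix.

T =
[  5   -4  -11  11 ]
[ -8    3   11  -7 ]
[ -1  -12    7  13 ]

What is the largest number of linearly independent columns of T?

3

Row reduce to echelon form.
R2 ← R2 + (8/5)·R1: [0, -17/5, -33/5, 53/5]
R3 ← R3 + (1/5)·R1: [0, -64/5, 24/5, 76/5]
R3 ← R3 − (64/17)·R2: [0, 0, 504/17, -420/17]
Echelon form has 3 nonzero rows, so rank(T) = 3.
The rank gives the maximum number of linearly independent columns: 3.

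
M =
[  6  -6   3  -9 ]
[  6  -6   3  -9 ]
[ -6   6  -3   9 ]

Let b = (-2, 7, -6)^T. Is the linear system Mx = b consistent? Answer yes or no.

Row reduce the augmented matrix [M | b].
R2 ← R2 − R1: [0, 0, 0, 0, 9]
R3 ← R3 + R1: [0, 0, 0, 0, -8]
R3 ← R3 + (8/9)·R2: [0, 0, 0, 0, 0]
The echelon form has 2 nonzero rows; the last pivot sits in the augmented column, so rank(M) = 1 but rank([M|b]) = 2.
Since the ranks differ, the system is inconsistent.

no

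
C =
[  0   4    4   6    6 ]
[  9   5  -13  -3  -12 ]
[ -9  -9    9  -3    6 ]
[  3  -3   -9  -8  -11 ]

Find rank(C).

2

Row reduce to echelon form.
Swap R1 ↔ R2
R3 ← R3 + R1: [0, -4, -4, -6, -6]
R4 ← R4 − (1/3)·R1: [0, -14/3, -14/3, -7, -7]
R3 ← R3 + R2: [0, 0, 0, 0, 0]
R4 ← R4 + (7/6)·R2: [0, 0, 0, 0, 0]
Echelon form has 2 nonzero rows, so rank(C) = 2.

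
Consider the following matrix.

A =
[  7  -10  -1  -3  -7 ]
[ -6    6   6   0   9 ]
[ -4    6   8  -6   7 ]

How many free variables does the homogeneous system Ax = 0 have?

2

Row reduce to echelon form.
R2 ← R2 + (6/7)·R1: [0, -18/7, 36/7, -18/7, 3]
R3 ← R3 + (4/7)·R1: [0, 2/7, 52/7, -54/7, 3]
R3 ← R3 + (1/9)·R2: [0, 0, 8, -8, 10/3]
3 nonzero rows, so rank(A) = 3.
A has 5 columns; by rank–nullity, nullity = 5 − 3 = 2.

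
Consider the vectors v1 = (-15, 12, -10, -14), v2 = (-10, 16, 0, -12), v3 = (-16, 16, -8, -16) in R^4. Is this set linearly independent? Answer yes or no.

Form the matrix with these vectors as rows and row reduce.
R2 ← R2 − (2/3)·R1: [0, 8, 20/3, -8/3]
R3 ← R3 − (16/15)·R1: [0, 16/5, 8/3, -16/15]
R3 ← R3 − (2/5)·R2: [0, 0, 0, 0]
2 nonzero rows, so the 3 vectors span a space of dimension 2.
Since 2 < 3, the vectors are linearly dependent.

no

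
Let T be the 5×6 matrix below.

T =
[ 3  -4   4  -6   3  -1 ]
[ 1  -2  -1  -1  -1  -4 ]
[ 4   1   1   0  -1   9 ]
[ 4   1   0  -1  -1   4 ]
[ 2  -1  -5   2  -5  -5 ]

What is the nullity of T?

Row reduce to echelon form.
R2 ← R2 − (1/3)·R1: [0, -2/3, -7/3, 1, -2, -11/3]
R3 ← R3 − (4/3)·R1: [0, 19/3, -13/3, 8, -5, 31/3]
R4 ← R4 − (4/3)·R1: [0, 19/3, -16/3, 7, -5, 16/3]
R5 ← R5 − (2/3)·R1: [0, 5/3, -23/3, 6, -7, -13/3]
R3 ← R3 + (19/2)·R2: [0, 0, -53/2, 35/2, -24, -49/2]
R4 ← R4 + (19/2)·R2: [0, 0, -55/2, 33/2, -24, -59/2]
R5 ← R5 + (5/2)·R2: [0, 0, -27/2, 17/2, -12, -27/2]
R4 ← R4 − (55/53)·R3: [0, 0, 0, -88/53, 48/53, -216/53]
R5 ← R5 − (27/53)·R3: [0, 0, 0, -22/53, 12/53, -54/53]
R5 ← R5 − (1/4)·R4: [0, 0, 0, 0, 0, 0]
4 nonzero rows, so rank(T) = 4.
T has 6 columns; by rank–nullity, nullity = 6 − 4 = 2.

2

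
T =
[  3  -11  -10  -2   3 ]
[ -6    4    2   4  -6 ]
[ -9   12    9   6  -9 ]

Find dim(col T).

Row reduce to echelon form.
R2 ← R2 + (2)·R1: [0, -18, -18, 0, 0]
R3 ← R3 + (3)·R1: [0, -21, -21, 0, 0]
R3 ← R3 − (7/6)·R2: [0, 0, 0, 0, 0]
Echelon form has 2 nonzero rows, so rank(T) = 2.
The column space has dimension equal to the rank: 2.

2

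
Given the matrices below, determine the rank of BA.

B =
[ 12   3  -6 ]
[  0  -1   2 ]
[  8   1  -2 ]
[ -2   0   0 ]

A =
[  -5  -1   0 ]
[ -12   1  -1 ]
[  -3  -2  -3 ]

2

First compute BA:
[[-78,   3,  15],
 [  6,  -5,  -5],
 [-46,  -3,   5],
 [ 10,   2,   0]]
Now row reduce the product.
R2 ← R2 + (1/13)·R1: [0, -62/13, -50/13]
R3 ← R3 − (23/39)·R1: [0, -62/13, -50/13]
R4 ← R4 + (5/39)·R1: [0, 31/13, 25/13]
R3 ← R3 − R2: [0, 0, 0]
R4 ← R4 + (1/2)·R2: [0, 0, 0]
2 nonzero rows, so rank(BA) = 2.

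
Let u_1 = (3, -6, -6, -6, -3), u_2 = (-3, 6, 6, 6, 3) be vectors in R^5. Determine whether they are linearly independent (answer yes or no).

no

Form the matrix with these vectors as rows and row reduce.
R2 ← R2 + R1: [0, 0, 0, 0, 0]
1 nonzero row, so the 2 vectors span a space of dimension 1.
Since 1 < 2, the vectors are linearly dependent.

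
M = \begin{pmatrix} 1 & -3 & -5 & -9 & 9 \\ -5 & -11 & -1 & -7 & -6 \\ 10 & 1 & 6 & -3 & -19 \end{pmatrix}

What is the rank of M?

3

Row reduce to echelon form.
R2 ← R2 + (5)·R1: [0, -26, -26, -52, 39]
R3 ← R3 − (10)·R1: [0, 31, 56, 87, -109]
R3 ← R3 + (31/26)·R2: [0, 0, 25, 25, -125/2]
Echelon form has 3 nonzero rows, so rank(M) = 3.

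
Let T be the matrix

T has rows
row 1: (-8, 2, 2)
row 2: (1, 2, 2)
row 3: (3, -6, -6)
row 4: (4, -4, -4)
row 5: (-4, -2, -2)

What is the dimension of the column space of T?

2

Row reduce to echelon form.
R2 ← R2 + (1/8)·R1: [0, 9/4, 9/4]
R3 ← R3 + (3/8)·R1: [0, -21/4, -21/4]
R4 ← R4 + (1/2)·R1: [0, -3, -3]
R5 ← R5 − (1/2)·R1: [0, -3, -3]
R3 ← R3 + (7/3)·R2: [0, 0, 0]
R4 ← R4 + (4/3)·R2: [0, 0, 0]
R5 ← R5 + (4/3)·R2: [0, 0, 0]
Echelon form has 2 nonzero rows, so rank(T) = 2.
The column space has dimension equal to the rank: 2.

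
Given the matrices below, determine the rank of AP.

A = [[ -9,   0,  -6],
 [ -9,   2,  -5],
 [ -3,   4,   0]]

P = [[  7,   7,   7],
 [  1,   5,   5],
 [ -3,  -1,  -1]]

2

First compute AP:
[[-45, -57, -57],
 [-46, -48, -48],
 [-17,  -1,  -1]]
Now row reduce the product.
R2 ← R2 − (46/45)·R1: [0, 154/15, 154/15]
R3 ← R3 − (17/45)·R1: [0, 308/15, 308/15]
R3 ← R3 − (2)·R2: [0, 0, 0]
2 nonzero rows, so rank(AP) = 2.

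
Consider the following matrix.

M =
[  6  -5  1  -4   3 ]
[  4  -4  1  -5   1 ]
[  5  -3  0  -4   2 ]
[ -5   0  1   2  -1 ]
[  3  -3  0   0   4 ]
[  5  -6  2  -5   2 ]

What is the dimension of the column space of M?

4

Row reduce to echelon form.
R2 ← R2 − (2/3)·R1: [0, -2/3, 1/3, -7/3, -1]
R3 ← R3 − (5/6)·R1: [0, 7/6, -5/6, -2/3, -1/2]
R4 ← R4 + (5/6)·R1: [0, -25/6, 11/6, -4/3, 3/2]
R5 ← R5 − (1/2)·R1: [0, -1/2, -1/2, 2, 5/2]
R6 ← R6 − (5/6)·R1: [0, -11/6, 7/6, -5/3, -1/2]
R3 ← R3 + (7/4)·R2: [0, 0, -1/4, -19/4, -9/4]
R4 ← R4 − (25/4)·R2: [0, 0, -1/4, 53/4, 31/4]
R5 ← R5 − (3/4)·R2: [0, 0, -3/4, 15/4, 13/4]
R6 ← R6 − (11/4)·R2: [0, 0, 1/4, 19/4, 9/4]
R4 ← R4 − R3: [0, 0, 0, 18, 10]
R5 ← R5 − (3)·R3: [0, 0, 0, 18, 10]
R6 ← R6 + R3: [0, 0, 0, 0, 0]
R5 ← R5 − R4: [0, 0, 0, 0, 0]
Echelon form has 4 nonzero rows, so rank(M) = 4.
The column space has dimension equal to the rank: 4.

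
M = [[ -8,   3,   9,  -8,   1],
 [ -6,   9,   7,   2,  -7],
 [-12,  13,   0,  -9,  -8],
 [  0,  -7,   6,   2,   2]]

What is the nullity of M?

Row reduce to echelon form.
R2 ← R2 − (3/4)·R1: [0, 27/4, 1/4, 8, -31/4]
R3 ← R3 − (3/2)·R1: [0, 17/2, -27/2, 3, -19/2]
R3 ← R3 − (34/27)·R2: [0, 0, -373/27, -191/27, 7/27]
R4 ← R4 + (28/27)·R2: [0, 0, 169/27, 278/27, -163/27]
R4 ← R4 + (169/373)·R3: [0, 0, 0, 2645/373, -2208/373]
4 nonzero rows, so rank(M) = 4.
M has 5 columns; by rank–nullity, nullity = 5 − 4 = 1.

1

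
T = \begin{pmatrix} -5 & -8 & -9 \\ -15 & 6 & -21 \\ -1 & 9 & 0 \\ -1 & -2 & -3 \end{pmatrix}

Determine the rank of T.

Row reduce to echelon form.
R2 ← R2 − (3)·R1: [0, 30, 6]
R3 ← R3 − (1/5)·R1: [0, 53/5, 9/5]
R4 ← R4 − (1/5)·R1: [0, -2/5, -6/5]
R3 ← R3 − (53/150)·R2: [0, 0, -8/25]
R4 ← R4 + (1/75)·R2: [0, 0, -28/25]
R4 ← R4 − (7/2)·R3: [0, 0, 0]
Echelon form has 3 nonzero rows, so rank(T) = 3.

3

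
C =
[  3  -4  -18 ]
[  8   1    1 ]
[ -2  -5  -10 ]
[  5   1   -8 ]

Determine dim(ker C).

0

Row reduce to echelon form.
R2 ← R2 − (8/3)·R1: [0, 35/3, 49]
R3 ← R3 + (2/3)·R1: [0, -23/3, -22]
R4 ← R4 − (5/3)·R1: [0, 23/3, 22]
R3 ← R3 + (23/35)·R2: [0, 0, 51/5]
R4 ← R4 − (23/35)·R2: [0, 0, -51/5]
R4 ← R4 + R3: [0, 0, 0]
3 nonzero rows, so rank(C) = 3.
C has 3 columns; by rank–nullity, nullity = 3 − 3 = 0.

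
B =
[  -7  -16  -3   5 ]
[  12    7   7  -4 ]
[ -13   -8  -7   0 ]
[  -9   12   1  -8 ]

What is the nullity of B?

Row reduce to echelon form.
R2 ← R2 + (12/7)·R1: [0, -143/7, 13/7, 32/7]
R3 ← R3 − (13/7)·R1: [0, 152/7, -10/7, -65/7]
R4 ← R4 − (9/7)·R1: [0, 228/7, 34/7, -101/7]
R3 ← R3 + (152/143)·R2: [0, 0, 6/11, -633/143]
R4 ← R4 + (228/143)·R2: [0, 0, 86/11, -1021/143]
R4 ← R4 − (43/3)·R3: [0, 0, 0, 732/13]
4 nonzero rows, so rank(B) = 4.
B has 4 columns; by rank–nullity, nullity = 4 − 4 = 0.

0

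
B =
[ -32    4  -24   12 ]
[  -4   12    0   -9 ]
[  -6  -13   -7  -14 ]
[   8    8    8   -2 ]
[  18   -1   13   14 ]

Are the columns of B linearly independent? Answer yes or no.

no

Row reduce B to echelon form.
R2 ← R2 − (1/8)·R1: [0, 23/2, 3, -21/2]
R3 ← R3 − (3/16)·R1: [0, -55/4, -5/2, -65/4]
R4 ← R4 + (1/4)·R1: [0, 9, 2, 1]
R5 ← R5 + (9/16)·R1: [0, 5/4, -1/2, 83/4]
R3 ← R3 + (55/46)·R2: [0, 0, 25/23, -1325/46]
R4 ← R4 − (18/23)·R2: [0, 0, -8/23, 212/23]
R5 ← R5 − (5/46)·R2: [0, 0, -19/23, 1007/46]
R4 ← R4 + (8/25)·R3: [0, 0, 0, 0]
R5 ← R5 + (19/25)·R3: [0, 0, 0, 0]
3 pivots among 4 columns.
Only 3 < 4 pivot columns, so the columns are linearly dependent.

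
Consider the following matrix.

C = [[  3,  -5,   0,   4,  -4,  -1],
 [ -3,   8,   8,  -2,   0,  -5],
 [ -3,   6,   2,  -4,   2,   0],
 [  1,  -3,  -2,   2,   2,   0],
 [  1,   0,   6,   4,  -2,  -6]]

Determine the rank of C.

3

Row reduce to echelon form.
R2 ← R2 + R1: [0, 3, 8, 2, -4, -6]
R3 ← R3 + R1: [0, 1, 2, 0, -2, -1]
R4 ← R4 − (1/3)·R1: [0, -4/3, -2, 2/3, 10/3, 1/3]
R5 ← R5 − (1/3)·R1: [0, 5/3, 6, 8/3, -2/3, -17/3]
R3 ← R3 − (1/3)·R2: [0, 0, -2/3, -2/3, -2/3, 1]
R4 ← R4 + (4/9)·R2: [0, 0, 14/9, 14/9, 14/9, -7/3]
R5 ← R5 − (5/9)·R2: [0, 0, 14/9, 14/9, 14/9, -7/3]
R4 ← R4 + (7/3)·R3: [0, 0, 0, 0, 0, 0]
R5 ← R5 + (7/3)·R3: [0, 0, 0, 0, 0, 0]
Echelon form has 3 nonzero rows, so rank(C) = 3.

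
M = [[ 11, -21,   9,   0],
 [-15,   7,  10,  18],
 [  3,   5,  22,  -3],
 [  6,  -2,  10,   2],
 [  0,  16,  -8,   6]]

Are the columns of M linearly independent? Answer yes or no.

yes

Row reduce M to echelon form.
R2 ← R2 + (15/11)·R1: [0, -238/11, 245/11, 18]
R3 ← R3 − (3/11)·R1: [0, 118/11, 215/11, -3]
R4 ← R4 − (6/11)·R1: [0, 104/11, 56/11, 2]
R3 ← R3 + (59/119)·R2: [0, 0, 520/17, 705/119]
R4 ← R4 + (52/119)·R2: [0, 0, 252/17, 1174/119]
R5 ← R5 + (88/119)·R2: [0, 0, 144/17, 2298/119]
R4 ← R4 − (63/130)·R3: [0, 0, 0, 1273/182]
R5 ← R5 − (18/65)·R3: [0, 0, 0, 1608/91]
R5 ← R5 − (48/19)·R4: [0, 0, 0, 0]
4 pivots among 4 columns.
Every column is a pivot column, so the columns are linearly independent.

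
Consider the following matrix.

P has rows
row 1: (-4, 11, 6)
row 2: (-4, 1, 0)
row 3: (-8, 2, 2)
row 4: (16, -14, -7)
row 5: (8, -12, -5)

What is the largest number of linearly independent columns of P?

Row reduce to echelon form.
R2 ← R2 − R1: [0, -10, -6]
R3 ← R3 − (2)·R1: [0, -20, -10]
R4 ← R4 + (4)·R1: [0, 30, 17]
R5 ← R5 + (2)·R1: [0, 10, 7]
R3 ← R3 − (2)·R2: [0, 0, 2]
R4 ← R4 + (3)·R2: [0, 0, -1]
R5 ← R5 + R2: [0, 0, 1]
R4 ← R4 + (1/2)·R3: [0, 0, 0]
R5 ← R5 − (1/2)·R3: [0, 0, 0]
Echelon form has 3 nonzero rows, so rank(P) = 3.
The rank gives the maximum number of linearly independent columns: 3.

3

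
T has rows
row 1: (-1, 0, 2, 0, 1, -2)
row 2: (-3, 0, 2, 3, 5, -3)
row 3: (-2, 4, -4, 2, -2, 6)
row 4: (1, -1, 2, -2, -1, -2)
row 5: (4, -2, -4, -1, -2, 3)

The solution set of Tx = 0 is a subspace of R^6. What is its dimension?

3

Row reduce to echelon form.
R2 ← R2 − (3)·R1: [0, 0, -4, 3, 2, 3]
R3 ← R3 − (2)·R1: [0, 4, -8, 2, -4, 10]
R4 ← R4 + R1: [0, -1, 4, -2, 0, -4]
R5 ← R5 + (4)·R1: [0, -2, 4, -1, 2, -5]
Swap R2 ↔ R3
R4 ← R4 + (1/4)·R2: [0, 0, 2, -3/2, -1, -3/2]
R5 ← R5 + (1/2)·R2: [0, 0, 0, 0, 0, 0]
R4 ← R4 + (1/2)·R3: [0, 0, 0, 0, 0, 0]
3 nonzero rows, so rank(T) = 3.
T has 6 columns; by rank–nullity, nullity = 6 − 3 = 3.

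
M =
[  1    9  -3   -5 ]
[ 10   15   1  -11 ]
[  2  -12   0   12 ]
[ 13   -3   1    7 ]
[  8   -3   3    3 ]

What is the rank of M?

Row reduce to echelon form.
R2 ← R2 − (10)·R1: [0, -75, 31, 39]
R3 ← R3 − (2)·R1: [0, -30, 6, 22]
R4 ← R4 − (13)·R1: [0, -120, 40, 72]
R5 ← R5 − (8)·R1: [0, -75, 27, 43]
R3 ← R3 − (2/5)·R2: [0, 0, -32/5, 32/5]
R4 ← R4 − (8/5)·R2: [0, 0, -48/5, 48/5]
R5 ← R5 − R2: [0, 0, -4, 4]
R4 ← R4 − (3/2)·R3: [0, 0, 0, 0]
R5 ← R5 − (5/8)·R3: [0, 0, 0, 0]
Echelon form has 3 nonzero rows, so rank(M) = 3.

3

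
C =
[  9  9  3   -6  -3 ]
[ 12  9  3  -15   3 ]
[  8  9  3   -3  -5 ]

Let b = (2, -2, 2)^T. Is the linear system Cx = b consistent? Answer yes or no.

Row reduce the augmented matrix [C | b].
R2 ← R2 − (4/3)·R1: [0, -3, -1, -7, 7, -14/3]
R3 ← R3 − (8/9)·R1: [0, 1, 1/3, 7/3, -7/3, 2/9]
R3 ← R3 + (1/3)·R2: [0, 0, 0, 0, 0, -4/3]
The echelon form has 3 nonzero rows; the last pivot sits in the augmented column, so rank(C) = 2 but rank([C|b]) = 3.
Since the ranks differ, the system is inconsistent.

no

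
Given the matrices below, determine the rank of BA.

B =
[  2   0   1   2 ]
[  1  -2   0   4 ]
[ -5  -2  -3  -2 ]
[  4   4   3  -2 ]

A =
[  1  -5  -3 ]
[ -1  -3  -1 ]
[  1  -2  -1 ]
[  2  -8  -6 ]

First compute BA:
[[  7, -28, -19],
 [ 11, -31, -25],
 [-10,  53,  32],
 [ -1, -22,  -7]]
Now row reduce the product.
R2 ← R2 − (11/7)·R1: [0, 13, 34/7]
R3 ← R3 + (10/7)·R1: [0, 13, 34/7]
R4 ← R4 + (1/7)·R1: [0, -26, -68/7]
R3 ← R3 − R2: [0, 0, 0]
R4 ← R4 + (2)·R2: [0, 0, 0]
2 nonzero rows, so rank(BA) = 2.

2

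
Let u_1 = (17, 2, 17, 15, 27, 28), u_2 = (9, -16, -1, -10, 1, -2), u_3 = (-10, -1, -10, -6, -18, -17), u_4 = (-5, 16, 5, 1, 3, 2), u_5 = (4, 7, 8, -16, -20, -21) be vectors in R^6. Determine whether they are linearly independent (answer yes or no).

no

Form the matrix with these vectors as rows and row reduce.
R2 ← R2 − (9/17)·R1: [0, -290/17, -10, -305/17, -226/17, -286/17]
R3 ← R3 + (10/17)·R1: [0, 3/17, 0, 48/17, -36/17, -9/17]
R4 ← R4 + (5/17)·R1: [0, 282/17, 10, 92/17, 186/17, 174/17]
R5 ← R5 − (4/17)·R1: [0, 111/17, 4, -332/17, -448/17, -469/17]
R3 ← R3 + (3/290)·R2: [0, 0, -3/29, 153/58, -327/145, -102/145]
R4 ← R4 + (141/145)·R2: [0, 0, 8/29, -349/29, -288/145, -888/145]
R5 ← R5 + (111/290)·R2: [0, 0, 5/29, -1531/58, -4559/145, -4934/145]
R4 ← R4 + (8/3)·R3: [0, 0, 0, -5, -8, -8]
R5 ← R5 + (5/3)·R3: [0, 0, 0, -22, -176/5, -176/5]
R5 ← R5 − (22/5)·R4: [0, 0, 0, 0, 0, 0]
4 nonzero rows, so the 5 vectors span a space of dimension 4.
Since 4 < 5, the vectors are linearly dependent.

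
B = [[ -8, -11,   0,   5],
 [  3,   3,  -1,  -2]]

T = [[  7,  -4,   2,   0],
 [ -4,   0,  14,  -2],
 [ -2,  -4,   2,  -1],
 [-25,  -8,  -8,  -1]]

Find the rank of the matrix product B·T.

2

First compute BT:
[[-137,  -8, -210,  17],
 [ 61,   8,  62,  -3]]
Now row reduce the product.
R2 ← R2 + (61/137)·R1: [0, 608/137, -4316/137, 626/137]
2 nonzero rows, so rank(BT) = 2.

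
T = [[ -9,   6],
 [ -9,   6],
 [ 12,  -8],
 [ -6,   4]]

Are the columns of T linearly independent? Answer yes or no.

Row reduce T to echelon form.
R2 ← R2 − R1: [0, 0]
R3 ← R3 + (4/3)·R1: [0, 0]
R4 ← R4 − (2/3)·R1: [0, 0]
1 pivot among 2 columns.
Only 1 < 2 pivot columns, so the columns are linearly dependent.

no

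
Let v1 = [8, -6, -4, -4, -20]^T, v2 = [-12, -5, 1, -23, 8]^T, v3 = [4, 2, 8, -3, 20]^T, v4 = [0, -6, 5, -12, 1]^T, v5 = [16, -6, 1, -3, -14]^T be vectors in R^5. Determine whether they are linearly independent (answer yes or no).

Form the matrix with these vectors as rows and row reduce.
R2 ← R2 + (3/2)·R1: [0, -14, -5, -29, -22]
R3 ← R3 − (1/2)·R1: [0, 5, 10, -1, 30]
R5 ← R5 − (2)·R1: [0, 6, 9, 5, 26]
R3 ← R3 + (5/14)·R2: [0, 0, 115/14, -159/14, 155/7]
R4 ← R4 − (3/7)·R2: [0, 0, 50/7, 3/7, 73/7]
R5 ← R5 + (3/7)·R2: [0, 0, 48/7, -52/7, 116/7]
R4 ← R4 − (20/23)·R3: [0, 0, 0, 237/23, -203/23]
R5 ← R5 − (96/115)·R3: [0, 0, 0, 236/115, -44/23]
R5 ← R5 − (236/1185)·R4: [0, 0, 0, 0, -184/1185]
5 nonzero rows, so the 5 vectors span a space of dimension 5.
Since 5 = 5, the vectors are linearly independent.

yes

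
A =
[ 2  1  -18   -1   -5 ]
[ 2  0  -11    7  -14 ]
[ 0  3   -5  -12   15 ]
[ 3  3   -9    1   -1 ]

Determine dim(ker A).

Row reduce to echelon form.
R2 ← R2 − R1: [0, -1, 7, 8, -9]
R4 ← R4 − (3/2)·R1: [0, 3/2, 18, 5/2, 13/2]
R3 ← R3 + (3)·R2: [0, 0, 16, 12, -12]
R4 ← R4 + (3/2)·R2: [0, 0, 57/2, 29/2, -7]
R4 ← R4 − (57/32)·R3: [0, 0, 0, -55/8, 115/8]
4 nonzero rows, so rank(A) = 4.
A has 5 columns; by rank–nullity, nullity = 5 − 4 = 1.

1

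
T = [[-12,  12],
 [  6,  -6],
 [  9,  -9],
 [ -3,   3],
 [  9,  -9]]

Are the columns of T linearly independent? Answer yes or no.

no

Row reduce T to echelon form.
R2 ← R2 + (1/2)·R1: [0, 0]
R3 ← R3 + (3/4)·R1: [0, 0]
R4 ← R4 − (1/4)·R1: [0, 0]
R5 ← R5 + (3/4)·R1: [0, 0]
1 pivot among 2 columns.
Only 1 < 2 pivot columns, so the columns are linearly dependent.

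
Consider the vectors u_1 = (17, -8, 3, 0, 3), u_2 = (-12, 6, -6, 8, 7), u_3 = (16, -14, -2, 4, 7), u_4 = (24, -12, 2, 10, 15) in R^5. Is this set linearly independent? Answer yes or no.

yes

Form the matrix with these vectors as rows and row reduce.
R2 ← R2 + (12/17)·R1: [0, 6/17, -66/17, 8, 155/17]
R3 ← R3 − (16/17)·R1: [0, -110/17, -82/17, 4, 71/17]
R4 ← R4 − (24/17)·R1: [0, -12/17, -38/17, 10, 183/17]
R3 ← R3 + (55/3)·R2: [0, 0, -76, 452/3, 514/3]
R4 ← R4 + (2)·R2: [0, 0, -10, 26, 29]
R4 ← R4 − (5/38)·R3: [0, 0, 0, 352/57, 368/57]
4 nonzero rows, so the 4 vectors span a space of dimension 4.
Since 4 = 4, the vectors are linearly independent.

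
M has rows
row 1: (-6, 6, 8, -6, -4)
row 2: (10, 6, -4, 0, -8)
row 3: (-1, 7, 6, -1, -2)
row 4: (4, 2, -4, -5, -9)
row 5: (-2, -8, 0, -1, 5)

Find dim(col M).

4

Row reduce to echelon form.
R2 ← R2 + (5/3)·R1: [0, 16, 28/3, -10, -44/3]
R3 ← R3 − (1/6)·R1: [0, 6, 14/3, 0, -4/3]
R4 ← R4 + (2/3)·R1: [0, 6, 4/3, -9, -35/3]
R5 ← R5 − (1/3)·R1: [0, -10, -8/3, 1, 19/3]
R3 ← R3 − (3/8)·R2: [0, 0, 7/6, 15/4, 25/6]
R4 ← R4 − (3/8)·R2: [0, 0, -13/6, -21/4, -37/6]
R5 ← R5 + (5/8)·R2: [0, 0, 19/6, -21/4, -17/6]
R4 ← R4 + (13/7)·R3: [0, 0, 0, 12/7, 11/7]
R5 ← R5 − (19/7)·R3: [0, 0, 0, -108/7, -99/7]
R5 ← R5 + (9)·R4: [0, 0, 0, 0, 0]
Echelon form has 4 nonzero rows, so rank(M) = 4.
The column space has dimension equal to the rank: 4.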